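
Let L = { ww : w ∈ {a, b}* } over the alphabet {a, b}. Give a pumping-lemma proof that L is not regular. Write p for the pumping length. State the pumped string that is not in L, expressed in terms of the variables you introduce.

a^{p+k} b^p a^p b^p

Assume L is regular; let p be its pumping constant.
Take w = a^p b^p a^p b^p = uu where u = a^pb^p; then w ∈ L and |w| = 4p ≥ p.
The pumping lemma gives a decomposition w = xyz where |xy| ≤ p and |y| > 0.
Since the first p symbols of w are all a's and |xy| ≤ p, y lies entirely in the leading a-block: y = a^k for some k with 1 ≤ k ≤ p.
Pump with i = 2: xy^2z = a^{p+k} b^p a^p b^p, of length 4p+k. Suppose this equals vv. The string starts with a and ends with b, so v does too; thus the boundary between the two copies of v is a b→a transition. There is exactly one such transition, at position 2p+k, so |v| = 2p+k and |vv| = 4p+2k ≠ 4p+k since k ≥ 1. So xy^2z ∉ L.
This contradicts the pumping lemma, so L is not regular.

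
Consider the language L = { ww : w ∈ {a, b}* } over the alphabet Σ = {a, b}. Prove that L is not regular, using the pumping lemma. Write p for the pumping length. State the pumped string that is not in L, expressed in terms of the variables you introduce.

a^{p+k} b^p a^p b^p

Toward a contradiction, assume L is regular with pumping length p.
Take w = a^p b^p a^p b^p = uu where u = a^pb^p; then w ∈ L and |w| = 4p ≥ p.
Write w = xyz as guaranteed by the lemma, with |xy| ≤ p and y is nonempty.
Because |xy| ≤ p and w begins with p copies of a, we have y = a^k with 1 ≤ k ≤ p.
Pump with i = 2: xy^2z = a^{p+k} b^p a^p b^p, of length 4p+k. Suppose this equals vv. The string starts with a and ends with b, so v does too; thus the boundary between the two copies of v is a b→a transition. There is exactly one such transition, at position 2p+k, so |v| = 2p+k and |vv| = 4p+2k ≠ 4p+k since k ≥ 1. So xy^2z ∉ L.
This is a contradiction; hence L is not regular.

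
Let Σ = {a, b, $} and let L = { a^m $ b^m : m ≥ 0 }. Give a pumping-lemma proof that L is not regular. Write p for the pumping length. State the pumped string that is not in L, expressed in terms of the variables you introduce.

Assume L is regular; let p be its pumping constant.
Take w = a^p $ b^p ∈ L with |w| = 2p+1 ≥ p.
Write w = xyz as guaranteed by the lemma, with |xy| ≤ p and |y| > 0.
The first p characters of w are a's, so xy (and hence y) consists only of a's. Write y = a^k, 1 ≤ k ≤ p.
Pump with i = 2: xy^2z = a^{p+k} $ b^p, which would require p+k = p. But k ≥ 1, so xy^2z ∉ L.
This is a contradiction; hence L is not regular.

a^{p+k} $ b^p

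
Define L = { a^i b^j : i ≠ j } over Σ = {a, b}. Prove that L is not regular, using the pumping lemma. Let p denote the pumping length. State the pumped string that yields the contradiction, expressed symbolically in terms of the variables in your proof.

Toward a contradiction, assume L is regular with pumping length p.
Choose w = a^p b^{p+p!}. Since p ≠ p+p!, w ∈ L; and |w| ≥ p.
Write w = xyz as guaranteed by the lemma, with |xy| ≤ p and |y| ≥ 1.
Since the first p symbols of w are all a's and |xy| ≤ p, y lies entirely in the leading a-block: y = a^k for some k with 1 ≤ k ≤ p.
Since 1 ≤ k ≤ p, k divides p!; set t = 1 + p!/k. Then xy^t z has p + (p!/k)·k = p + p! copies of a. Now the a-count equals the b-count, so i ≠ j fails. So xy^t z = a^{p+p!} b^{p+p!} ∉ L.
Contradiction. Therefore L is not regular.

a^{p+p!} b^{p+p!}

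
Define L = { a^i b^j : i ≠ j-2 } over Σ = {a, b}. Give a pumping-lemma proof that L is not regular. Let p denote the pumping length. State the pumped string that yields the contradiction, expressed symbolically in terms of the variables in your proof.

a^{p+p!} b^{p+p!+2}

Assume L is regular. Let p be the pumping length given by the pumping lemma.
Choose w = a^p b^{p+p!+2}. Since p ≠ (p+p!+2)-2 = p+p!, w ∈ L; and |w| ≥ p.
By the pumping lemma, w = xyz with |xy| ≤ p and |y| ≥ 1.
The first p characters of w are a's, so xy (and hence y) consists only of a's. Write y = a^k, 1 ≤ k ≤ p.
Since 1 ≤ k ≤ p, k divides p!; set t = 1 + p!/k. Then xy^t z has p + (p!/k)·k = p + p! copies of a. Now the a-count is p+p! and (b-count)-2 = (p+p!+2)-2 = p+p!, so i ≠ j-2 fails. So xy^t z = a^{p+p!} b^{p+p!+2} ∉ L.
Contradiction. Therefore L is not regular.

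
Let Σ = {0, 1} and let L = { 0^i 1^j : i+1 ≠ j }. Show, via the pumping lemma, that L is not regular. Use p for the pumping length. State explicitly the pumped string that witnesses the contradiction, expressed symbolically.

0^{p+p!} 1^{p+p!+1}

Assume L is regular. Let p be the pumping length given by the pumping lemma.
Choose w = 0^p 1^{p+p!+1}. Since p ≠ (p+p!+1)-1 = p+p!, w ∈ L; and |w| ≥ p.
By the pumping lemma, w = xyz with |xy| ≤ p and |y| > 0.
Because |xy| ≤ p and w begins with p copies of 0, we have y = 0^k with 1 ≤ k ≤ p.
Since 1 ≤ k ≤ p, k divides p!; set t = 1 + p!/k. Then xy^t z has p + (p!/k)·k = p + p! copies of 0. Now the 0-count is p+p! and (1-count)-1 = (p+p!+1)-1 = p+p!, so i+1 ≠ j fails. So xy^t z = 0^{p+p!} 1^{p+p!+1} ∉ L.
Contradiction. Therefore L is not regular.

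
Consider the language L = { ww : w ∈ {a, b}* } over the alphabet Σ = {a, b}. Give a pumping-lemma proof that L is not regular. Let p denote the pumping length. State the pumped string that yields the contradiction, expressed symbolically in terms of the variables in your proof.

a^{p+k} b^p a^p b^p

Assume L is regular; let p be its pumping constant.
Take w = a^p b^p a^p b^p = uu where u = a^pb^p; then w ∈ L and |w| = 4p ≥ p.
By the pumping lemma, w = xyz with |xy| ≤ p and |y| > 0.
The first p characters of w are a's, so xy (and hence y) consists only of a's. Write y = a^k, 1 ≤ k ≤ p.
Pump with i = 2: xy^2z = a^{p+k} b^p a^p b^p, of length 4p+k. Suppose this equals vv. The string starts with a and ends with b, so v does too; thus the boundary between the two copies of v is a b→a transition. There is exactly one such transition, at position 2p+k, so |v| = 2p+k and |vv| = 4p+2k ≠ 4p+k since k ≥ 1. So xy^2z ∉ L.
This contradicts the pumping lemma, so L is not regular.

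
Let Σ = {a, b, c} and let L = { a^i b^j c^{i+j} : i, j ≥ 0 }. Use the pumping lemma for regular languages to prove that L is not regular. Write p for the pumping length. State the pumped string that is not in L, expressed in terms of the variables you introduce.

a^{p+k} b^p c^{2p}

Suppose for contradiction that L is regular, and let p be the pumping length.
Take w = a^p b^p c^{2p} ∈ L (with i=j=p, i+j=2p), |w| = 4p ≥ p.
By the pumping lemma, w = xyz with |xy| ≤ p and |y| ≥ 1.
The first p characters of w are a's, so xy (and hence y) consists only of a's. Write y = a^k, 1 ≤ k ≤ p.
Consider xy^2z = a^{p+k} b^p c^{2p}. Now the a- and b-counts sum to 2p+k, but the c-count is 2p ≠ 2p+k. So xy^2z ∉ L.
This is a contradiction; hence L is not regular.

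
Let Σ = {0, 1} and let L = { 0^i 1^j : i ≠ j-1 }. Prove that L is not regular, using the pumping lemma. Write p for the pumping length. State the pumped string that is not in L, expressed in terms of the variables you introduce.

0^{p+p!} 1^{p+p!+1}

Assume L is regular. Let p be the pumping length given by the pumping lemma.
Choose w = 0^p 1^{p+p!+1}. Since p ≠ (p+p!+1)-1 = p+p!, w ∈ L; and |w| ≥ p.
Write w = xyz as guaranteed by the lemma, with |xy| ≤ p and |y| > 0.
Because |xy| ≤ p and w begins with p copies of 0, we have y = 0^k with 1 ≤ k ≤ p.
Since 1 ≤ k ≤ p, k divides p!; set t = 1 + p!/k. Then xy^t z has p + (p!/k)·k = p + p! copies of 0. Now the 0-count is p+p! and (1-count)-1 = (p+p!+1)-1 = p+p!, so i ≠ j-1 fails. So xy^t z = 0^{p+p!} 1^{p+p!+1} ∉ L.
This contradicts the pumping lemma, so L is not regular.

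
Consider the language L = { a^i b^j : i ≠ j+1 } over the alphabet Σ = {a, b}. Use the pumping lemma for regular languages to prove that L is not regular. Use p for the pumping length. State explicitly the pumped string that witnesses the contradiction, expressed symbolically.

a^{p+p!} b^{p+p!-1}

Toward a contradiction, assume L is regular with pumping length p.
Choose w = a^p b^{p+p!-1}. Since p ≠ (p+p!-1)+1 = p+p!, w ∈ L; and |w| ≥ p.
The pumping lemma gives a decomposition w = xyz where |xy| ≤ p and y is nonempty.
Because |xy| ≤ p and w begins with p copies of a, we have y = a^k with 1 ≤ k ≤ p.
Since 1 ≤ k ≤ p, k divides p!; set t = 1 + p!/k. Then xy^t z has p + (p!/k)·k = p + p! copies of a. Now the a-count is p+p! and (b-count)+1 = (p+p!-1)+1 = p+p!, so i ≠ j+1 fails. So xy^t z = a^{p+p!} b^{p+p!-1} ∉ L.
Contradiction. Therefore L is not regular.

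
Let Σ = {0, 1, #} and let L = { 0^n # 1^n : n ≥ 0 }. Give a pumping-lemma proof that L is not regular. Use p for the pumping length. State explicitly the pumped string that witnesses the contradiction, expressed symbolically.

Assume L is regular. Let p be the pumping length given by the pumping lemma.
Take w = 0^p # 1^p ∈ L with |w| = 2p+1 ≥ p.
By the pumping lemma, w = xyz with |xy| ≤ p and |y| ≥ 1.
Because |xy| ≤ p and w begins with p copies of 0, we have y = 0^k with 1 ≤ k ≤ p.
Pump with i = 2: xy^2z = 0^{p+k} # 1^p, which would require p+k = p. But k ≥ 1, so xy^2z ∉ L.
Contradiction. Therefore L is not regular.

0^{p+k} # 1^p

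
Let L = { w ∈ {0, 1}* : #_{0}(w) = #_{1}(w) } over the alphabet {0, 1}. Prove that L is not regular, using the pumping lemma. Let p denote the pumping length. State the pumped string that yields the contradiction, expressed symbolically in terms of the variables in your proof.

Assume L is regular. Let p be the pumping length given by the pumping lemma.
Choose w = 0^p 1^p ∈ L with |w| = 2p ≥ p.
The pumping lemma gives a decomposition w = xyz where |xy| ≤ p and y is nonempty.
Because |xy| ≤ p and w begins with p copies of 0, we have y = 0^k with 1 ≤ k ≤ p.
Pump with i = 2: xy^2z = 0^{p+k} 1^p has p+k occurrences of 0 but only p of 1. Since k ≥ 1 the counts differ, so xy^2z ∉ L.
This is a contradiction; hence L is not regular.

0^{p+k} 1^p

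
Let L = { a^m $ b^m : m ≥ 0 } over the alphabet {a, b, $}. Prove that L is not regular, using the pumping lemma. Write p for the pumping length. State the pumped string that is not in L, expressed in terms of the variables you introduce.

a^{p+k} $ b^p

Toward a contradiction, assume L is regular with pumping length p.
Take w = a^p $ b^p ∈ L with |w| = 2p+1 ≥ p.
By the pumping lemma, w = xyz with |xy| ≤ p and y is nonempty.
The first p characters of w are a's, so xy (and hence y) consists only of a's. Write y = a^k, 1 ≤ k ≤ p.
Pump with i = 2: xy^2z = a^{p+k} $ b^p, which would require p+k = p. But k ≥ 1, so xy^2z ∉ L.
This contradicts the pumping lemma, so L is not regular.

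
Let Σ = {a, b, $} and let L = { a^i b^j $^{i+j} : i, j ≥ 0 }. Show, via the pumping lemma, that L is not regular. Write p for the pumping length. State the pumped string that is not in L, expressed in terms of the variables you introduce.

a^{p+k} b^p $^{2p}

Toward a contradiction, assume L is regular with pumping length p.
Take w = a^p b^p $^{2p} ∈ L (with i=j=p, i+j=2p), |w| = 4p ≥ p.
By the pumping lemma, w = xyz with |xy| ≤ p and y is nonempty.
The first p characters of w are a's, so xy (and hence y) consists only of a's. Write y = a^k, 1 ≤ k ≤ p.
Consider xy^2z = a^{p+k} b^p $^{2p}. Now the a- and b-counts sum to 2p+k, but the $-count is 2p ≠ 2p+k. So xy^2z ∉ L.
This contradicts the pumping lemma, so L is not regular.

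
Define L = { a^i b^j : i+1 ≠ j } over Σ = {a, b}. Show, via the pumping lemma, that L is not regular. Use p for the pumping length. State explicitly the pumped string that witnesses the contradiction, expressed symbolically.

Assume L is regular. Let p be the pumping length given by the pumping lemma.
Choose w = a^p b^{p+p!+1}. Since p ≠ (p+p!+1)-1 = p+p!, w ∈ L; and |w| ≥ p.
Write w = xyz as guaranteed by the lemma, with |xy| ≤ p and y is nonempty.
Since the first p symbols of w are all a's and |xy| ≤ p, y lies entirely in the leading a-block: y = a^k for some k with 1 ≤ k ≤ p.
Since 1 ≤ k ≤ p, k divides p!; set t = 1 + p!/k. Then xy^t z has p + (p!/k)·k = p + p! copies of a. Now the a-count is p+p! and (b-count)-1 = (p+p!+1)-1 = p+p!, so i+1 ≠ j fails. So xy^t z = a^{p+p!} b^{p+p!+1} ∉ L.
Contradiction. Therefore L is not regular.

a^{p+p!} b^{p+p!+1}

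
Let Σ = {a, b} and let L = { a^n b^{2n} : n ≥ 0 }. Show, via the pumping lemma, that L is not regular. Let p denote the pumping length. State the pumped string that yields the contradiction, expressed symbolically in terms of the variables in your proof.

a^{p+k} b^{2p}

Toward a contradiction, assume L is regular with pumping length p.
Take w = a^p b^{2p}. Then w ∈ L and |w| = 3p ≥ p.
Write w = xyz as guaranteed by the lemma, with |xy| ≤ p and |y| > 0.
Since the first p symbols of w are all a's and |xy| ≤ p, y lies entirely in the leading a-block: y = a^k for some k with 1 ≤ k ≤ p.
Pump with i = 2: xy^2z = a^{p+k} b^{2p}. For this to lie in L we would need 2p = 2(p+k), which forces k = 0. But k ≥ 1, so xy^2z ∉ L.
This is a contradiction; hence L is not regular.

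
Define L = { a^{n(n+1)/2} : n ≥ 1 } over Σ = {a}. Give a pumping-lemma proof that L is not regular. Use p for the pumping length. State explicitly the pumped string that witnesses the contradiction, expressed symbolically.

a^{p(p+1)/2+k}

Assume L is regular; let p be its pumping constant.
Take w = a^{p(p+1)/2} ∈ L with |w| = p(p+1)/2 ≥ p.
By the pumping lemma, w = xyz with |xy| ≤ p and y is nonempty.
Then y = a^k for some k with 1 ≤ k ≤ p.
Pump with i = 2: xy^2z = a^{p(p+1)/2+k}. Since 1 ≤ k ≤ p, p(p+1)/2 < p(p+1)/2+k ≤ p(p+1)/2+p < (p+1)(p+2)/2, so p(p+1)/2+k is strictly between consecutive triangular numbers. So xy^2z ∉ L.
This is a contradiction; hence L is not regular.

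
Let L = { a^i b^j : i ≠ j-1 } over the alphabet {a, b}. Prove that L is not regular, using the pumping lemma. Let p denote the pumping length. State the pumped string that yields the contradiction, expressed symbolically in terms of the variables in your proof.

Suppose for contradiction that L is regular, and let p be the pumping length.
Choose w = a^p b^{p+p!+1}. Since p ≠ (p+p!+1)-1 = p+p!, w ∈ L; and |w| ≥ p.
By the pumping lemma, w = xyz with |xy| ≤ p and y is nonempty.
Because |xy| ≤ p and w begins with p copies of a, we have y = a^k with 1 ≤ k ≤ p.
Since 1 ≤ k ≤ p, k divides p!; set t = 1 + p!/k. Then xy^t z has p + (p!/k)·k = p + p! copies of a. Now the a-count is p+p! and (b-count)-1 = (p+p!+1)-1 = p+p!, so i ≠ j-1 fails. So xy^t z = a^{p+p!} b^{p+p!+1} ∉ L.
Contradiction. Therefore L is not regular.

a^{p+p!} b^{p+p!+1}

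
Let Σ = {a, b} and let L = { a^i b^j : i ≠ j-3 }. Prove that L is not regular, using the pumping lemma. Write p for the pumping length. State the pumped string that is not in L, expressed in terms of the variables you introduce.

a^{p+p!} b^{p+p!+3}

Assume L is regular. Let p be the pumping length given by the pumping lemma.
Choose w = a^p b^{p+p!+3}. Since p ≠ (p+p!+3)-3 = p+p!, w ∈ L; and |w| ≥ p.
Write w = xyz as guaranteed by the lemma, with |xy| ≤ p and |y| > 0.
Since the first p symbols of w are all a's and |xy| ≤ p, y lies entirely in the leading a-block: y = a^k for some k with 1 ≤ k ≤ p.
Since 1 ≤ k ≤ p, k divides p!; set t = 1 + p!/k. Then xy^t z has p + (p!/k)·k = p + p! copies of a. Now the a-count is p+p! and (b-count)-3 = (p+p!+3)-3 = p+p!, so i ≠ j-3 fails. So xy^t z = a^{p+p!} b^{p+p!+3} ∉ L.
This contradicts the pumping lemma, so L is not regular.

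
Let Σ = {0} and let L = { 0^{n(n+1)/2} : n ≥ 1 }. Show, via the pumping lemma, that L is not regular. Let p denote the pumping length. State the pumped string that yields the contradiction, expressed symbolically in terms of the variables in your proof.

Assume L is regular; let p be its pumping constant.
Take w = 0^{p(p+1)/2} ∈ L with |w| = p(p+1)/2 ≥ p.
The pumping lemma gives a decomposition w = xyz where |xy| ≤ p and |y| > 0.
Then y = 0^k for some k with 1 ≤ k ≤ p.
Pump with i = 2: xy^2z = 0^{p(p+1)/2+k}. Since 1 ≤ k ≤ p, p(p+1)/2 < p(p+1)/2+k ≤ p(p+1)/2+p < (p+1)(p+2)/2, so p(p+1)/2+k is strictly between consecutive triangular numbers. So xy^2z ∉ L.
Contradiction. Therefore L is not regular.

0^{p(p+1)/2+k}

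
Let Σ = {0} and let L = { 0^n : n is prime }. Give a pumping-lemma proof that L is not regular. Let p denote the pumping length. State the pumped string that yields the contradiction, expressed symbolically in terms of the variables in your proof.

0^{q(1+k)}

Assume L is regular; let p be its pumping constant.
Let q be a prime with q ≥ p+2 (infinitely many primes exist), and take w = 0^q ∈ L with |w| = q ≥ p.
The pumping lemma gives a decomposition w = xyz where |xy| ≤ p and |y| > 0.
Then y = 0^k for some k with 1 ≤ k ≤ p.
Since 1 ≤ k ≤ p, |xz| = q-k. Pump with i = q+1: |xy^{q+1}z| = (q-k)+(q+1)k = q+qk = q(1+k), which is composite (both factors ≥ 2). So xy^{q+1}z = 0^{q(1+k)} ∉ L.
Contradiction. Therefore L is not regular.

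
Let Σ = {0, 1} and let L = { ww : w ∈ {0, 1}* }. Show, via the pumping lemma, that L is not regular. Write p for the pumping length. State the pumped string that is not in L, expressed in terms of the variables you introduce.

0^{p+k} 1^p 0^p 1^p

Assume L is regular; let p be its pumping constant.
Take w = 0^p 1^p 0^p 1^p = uu where u = 0^p1^p; then w ∈ L and |w| = 4p ≥ p.
The pumping lemma gives a decomposition w = xyz where |xy| ≤ p and |y| > 0.
Because |xy| ≤ p and w begins with p copies of 0, we have y = 0^k with 1 ≤ k ≤ p.
Pump with i = 2: xy^2z = 0^{p+k} 1^p 0^p 1^p, of length 4p+k. Suppose this equals vv. The string starts with 0 and ends with 1, so v does too; thus the boundary between the two copies of v is a 1→0 transition. There is exactly one such transition, at position 2p+k, so |v| = 2p+k and |vv| = 4p+2k ≠ 4p+k since k ≥ 1. So xy^2z ∉ L.
Contradiction. Therefore L is not regular.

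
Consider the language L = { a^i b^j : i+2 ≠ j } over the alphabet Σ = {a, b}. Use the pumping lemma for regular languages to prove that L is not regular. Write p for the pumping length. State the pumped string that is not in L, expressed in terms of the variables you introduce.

a^{p+p!} b^{p+p!+2}

Assume L is regular; let p be its pumping constant.
Choose w = a^p b^{p+p!+2}. Since p ≠ (p+p!+2)-2 = p+p!, w ∈ L; and |w| ≥ p.
Write w = xyz as guaranteed by the lemma, with |xy| ≤ p and y is nonempty.
Because |xy| ≤ p and w begins with p copies of a, we have y = a^k with 1 ≤ k ≤ p.
Since 1 ≤ k ≤ p, k divides p!; set t = 1 + p!/k. Then xy^t z has p + (p!/k)·k = p + p! copies of a. Now the a-count is p+p! and (b-count)-2 = (p+p!+2)-2 = p+p!, so i+2 ≠ j fails. So xy^t z = a^{p+p!} b^{p+p!+2} ∉ L.
Contradiction. Therefore L is not regular.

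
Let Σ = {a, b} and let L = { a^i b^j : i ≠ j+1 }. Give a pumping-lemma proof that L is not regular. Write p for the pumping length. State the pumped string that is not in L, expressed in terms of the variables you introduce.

Assume L is regular. Let p be the pumping length given by the pumping lemma.
Choose w = a^p b^{p+p!-1}. Since p ≠ (p+p!-1)+1 = p+p!, w ∈ L; and |w| ≥ p.
The pumping lemma gives a decomposition w = xyz where |xy| ≤ p and |y| ≥ 1.
Because |xy| ≤ p and w begins with p copies of a, we have y = a^k with 1 ≤ k ≤ p.
Since 1 ≤ k ≤ p, k divides p!; set t = 1 + p!/k. Then xy^t z has p + (p!/k)·k = p + p! copies of a. Now the a-count is p+p! and (b-count)+1 = (p+p!-1)+1 = p+p!, so i ≠ j+1 fails. So xy^t z = a^{p+p!} b^{p+p!-1} ∉ L.
This contradicts the pumping lemma, so L is not regular.

a^{p+p!} b^{p+p!-1}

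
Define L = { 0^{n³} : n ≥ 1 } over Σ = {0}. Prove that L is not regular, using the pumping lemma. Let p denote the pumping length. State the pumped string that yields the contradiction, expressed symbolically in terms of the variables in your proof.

Toward a contradiction, assume L is regular with pumping length p.
Take w = 0^{p³} ∈ L with |w| = p³ ≥ p.
Write w = xyz as guaranteed by the lemma, with |xy| ≤ p and |y| ≥ 1.
Then y = 0^k for some k with 1 ≤ k ≤ p.
Pump with i = 2: xy^2z = 0^{p³+k}. Since 1 ≤ k ≤ p, p³ < p³+k ≤ p³+p < p³+3p²+3p+1 = (p+1)³, so p³+k is not a perfect cube. So xy^2z ∉ L.
Contradiction. Therefore L is not regular.

0^{p³+k}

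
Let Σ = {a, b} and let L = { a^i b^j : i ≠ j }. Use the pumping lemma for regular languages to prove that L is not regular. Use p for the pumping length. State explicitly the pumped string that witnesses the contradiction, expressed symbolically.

a^{p+p!} b^{p+p!}

Assume L is regular. Let p be the pumping length given by the pumping lemma.
Choose w = a^p b^{p+p!}. Since p ≠ p+p!, w ∈ L; and |w| ≥ p.
The pumping lemma gives a decomposition w = xyz where |xy| ≤ p and y is nonempty.
Since the first p symbols of w are all a's and |xy| ≤ p, y lies entirely in the leading a-block: y = a^k for some k with 1 ≤ k ≤ p.
Since 1 ≤ k ≤ p, k divides p!; set t = 1 + p!/k. Then xy^t z has p + (p!/k)·k = p + p! copies of a. Now the a-count equals the b-count, so i ≠ j fails. So xy^t z = a^{p+p!} b^{p+p!} ∉ L.
This contradicts the pumping lemma, so L is not regular.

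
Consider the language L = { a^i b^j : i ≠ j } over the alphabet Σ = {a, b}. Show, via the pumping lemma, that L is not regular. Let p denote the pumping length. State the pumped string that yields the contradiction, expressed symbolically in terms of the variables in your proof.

Assume L is regular; let p be its pumping constant.
Choose w = a^p b^{p+p!}. Since p ≠ p+p!, w ∈ L; and |w| ≥ p.
Write w = xyz as guaranteed by the lemma, with |xy| ≤ p and |y| ≥ 1.
Because |xy| ≤ p and w begins with p copies of a, we have y = a^k with 1 ≤ k ≤ p.
Since 1 ≤ k ≤ p, k divides p!; set t = 1 + p!/k. Then xy^t z has p + (p!/k)·k = p + p! copies of a. Now the a-count equals the b-count, so i ≠ j fails. So xy^t z = a^{p+p!} b^{p+p!} ∉ L.
This is a contradiction; hence L is not regular.

a^{p+p!} b^{p+p!}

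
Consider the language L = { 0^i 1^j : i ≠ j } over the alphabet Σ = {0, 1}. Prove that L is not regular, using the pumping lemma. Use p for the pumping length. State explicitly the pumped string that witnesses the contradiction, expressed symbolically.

Assume L is regular; let p be its pumping constant.
Choose w = 0^p 1^{p+p!}. Since p ≠ p+p!, w ∈ L; and |w| ≥ p.
The pumping lemma gives a decomposition w = xyz where |xy| ≤ p and |y| > 0.
The first p characters of w are 0's, so xy (and hence y) consists only of 0's. Write y = 0^k, 1 ≤ k ≤ p.
Since 1 ≤ k ≤ p, k divides p!; set t = 1 + p!/k. Then xy^t z has p + (p!/k)·k = p + p! copies of 0. Now the 0-count equals the 1-count, so i ≠ j fails. So xy^t z = 0^{p+p!} 1^{p+p!} ∉ L.
This contradicts the pumping lemma, so L is not regular.

0^{p+p!} 1^{p+p!}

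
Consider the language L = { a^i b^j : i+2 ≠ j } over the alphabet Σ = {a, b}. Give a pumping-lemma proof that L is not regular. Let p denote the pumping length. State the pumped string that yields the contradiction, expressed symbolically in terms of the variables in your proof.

a^{p+p!} b^{p+p!+2}

Assume L is regular. Let p be the pumping length given by the pumping lemma.
Choose w = a^p b^{p+p!+2}. Since p ≠ (p+p!+2)-2 = p+p!, w ∈ L; and |w| ≥ p.
By the pumping lemma, w = xyz with |xy| ≤ p and |y| ≥ 1.
Because |xy| ≤ p and w begins with p copies of a, we have y = a^k with 1 ≤ k ≤ p.
Since 1 ≤ k ≤ p, k divides p!; set t = 1 + p!/k. Then xy^t z has p + (p!/k)·k = p + p! copies of a. Now the a-count is p+p! and (b-count)-2 = (p+p!+2)-2 = p+p!, so i+2 ≠ j fails. So xy^t z = a^{p+p!} b^{p+p!+2} ∉ L.
This contradicts the pumping lemma, so L is not regular.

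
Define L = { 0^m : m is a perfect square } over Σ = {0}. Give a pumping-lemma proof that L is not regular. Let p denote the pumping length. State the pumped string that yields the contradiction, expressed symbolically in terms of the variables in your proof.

Suppose for contradiction that L is regular, and let p be the pumping length.
Take w = 0^{p²} ∈ L with |w| = p² ≥ p.
By the pumping lemma, w = xyz with |xy| ≤ p and |y| ≥ 1.
Then y = 0^k for some k with 1 ≤ k ≤ p.
Pump with i = 2: xy^2z = 0^{p²+k}. Since 1 ≤ k ≤ p, p² < p²+k ≤ p²+p < (p+1)², so p²+k lies strictly between consecutive squares and is not a perfect square. So xy^2z ∉ L.
Contradiction. Therefore L is not regular.

0^{p²+k}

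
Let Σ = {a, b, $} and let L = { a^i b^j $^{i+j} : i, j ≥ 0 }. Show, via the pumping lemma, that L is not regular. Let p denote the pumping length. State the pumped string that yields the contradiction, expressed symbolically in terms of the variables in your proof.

Suppose for contradiction that L is regular, and let p be the pumping length.
Take w = a^p b^p $^{2p} ∈ L (with i=j=p, i+j=2p), |w| = 4p ≥ p.
Write w = xyz as guaranteed by the lemma, with |xy| ≤ p and y is nonempty.
The first p characters of w are a's, so xy (and hence y) consists only of a's. Write y = a^k, 1 ≤ k ≤ p.
Consider xy^2z = a^{p+k} b^p $^{2p}. Now the a- and b-counts sum to 2p+k, but the $-count is 2p ≠ 2p+k. So xy^2z ∉ L.
This contradicts the pumping lemma, so L is not regular.

a^{p+k} b^p $^{2p}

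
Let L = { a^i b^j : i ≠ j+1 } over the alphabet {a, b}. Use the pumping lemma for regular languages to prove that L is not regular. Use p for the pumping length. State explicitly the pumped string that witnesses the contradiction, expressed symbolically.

a^{p+p!} b^{p+p!-1}

Suppose for contradiction that L is regular, and let p be the pumping length.
Choose w = a^p b^{p+p!-1}. Since p ≠ (p+p!-1)+1 = p+p!, w ∈ L; and |w| ≥ p.
Write w = xyz as guaranteed by the lemma, with |xy| ≤ p and |y| ≥ 1.
Since the first p symbols of w are all a's and |xy| ≤ p, y lies entirely in the leading a-block: y = a^k for some k with 1 ≤ k ≤ p.
Since 1 ≤ k ≤ p, k divides p!; set t = 1 + p!/k. Then xy^t z has p + (p!/k)·k = p + p! copies of a. Now the a-count is p+p! and (b-count)+1 = (p+p!-1)+1 = p+p!, so i ≠ j+1 fails. So xy^t z = a^{p+p!} b^{p+p!-1} ∉ L.
Contradiction. Therefore L is not regular.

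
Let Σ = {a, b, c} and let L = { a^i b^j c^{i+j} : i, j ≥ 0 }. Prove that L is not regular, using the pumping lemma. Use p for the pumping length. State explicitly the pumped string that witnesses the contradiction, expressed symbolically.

Assume L is regular; let p be its pumping constant.
Take w = a^p b^p c^{2p} ∈ L (with i=j=p, i+j=2p), |w| = 4p ≥ p.
The pumping lemma gives a decomposition w = xyz where |xy| ≤ p and y is nonempty.
Because |xy| ≤ p and w begins with p copies of a, we have y = a^k with 1 ≤ k ≤ p.
Consider xy^2z = a^{p+k} b^p c^{2p}. Now the a- and b-counts sum to 2p+k, but the c-count is 2p ≠ 2p+k. So xy^2z ∉ L.
This contradicts the pumping lemma, so L is not regular.

a^{p+k} b^p c^{2p}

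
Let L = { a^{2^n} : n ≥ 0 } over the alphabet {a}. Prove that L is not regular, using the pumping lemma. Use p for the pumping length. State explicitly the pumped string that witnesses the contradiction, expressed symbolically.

a^{2^p+k}

Assume L is regular. Let p be the pumping length given by the pumping lemma.
Take w = a^{2^p} ∈ L with |w| = 2^p ≥ p.
By the pumping lemma, w = xyz with |xy| ≤ p and |y| ≥ 1.
Then y = a^k for some k with 1 ≤ k ≤ p.
Pump with i = 2: xy^2z = a^{2^p+k}. Since 1 ≤ k ≤ p < 2^p, we have 2^p < 2^p+k < 2^{p+1}, so 2^p+k is not a power of 2. So xy^2z ∉ L.
This is a contradiction; hence L is not regular.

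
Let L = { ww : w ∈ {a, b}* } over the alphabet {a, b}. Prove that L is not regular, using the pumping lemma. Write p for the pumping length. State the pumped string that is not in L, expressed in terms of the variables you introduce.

a^{p+k} b^p a^p b^p

Suppose for contradiction that L is regular, and let p be the pumping length.
Take w = a^p b^p a^p b^p = uu where u = a^pb^p; then w ∈ L and |w| = 4p ≥ p.
By the pumping lemma, w = xyz with |xy| ≤ p and y is nonempty.
Because |xy| ≤ p and w begins with p copies of a, we have y = a^k with 1 ≤ k ≤ p.
Pump with i = 2: xy^2z = a^{p+k} b^p a^p b^p, of length 4p+k. Suppose this equals vv. The string starts with a and ends with b, so v does too; thus the boundary between the two copies of v is a b→a transition. There is exactly one such transition, at position 2p+k, so |v| = 2p+k and |vv| = 4p+2k ≠ 4p+k since k ≥ 1. So xy^2z ∉ L.
This is a contradiction; hence L is not regular.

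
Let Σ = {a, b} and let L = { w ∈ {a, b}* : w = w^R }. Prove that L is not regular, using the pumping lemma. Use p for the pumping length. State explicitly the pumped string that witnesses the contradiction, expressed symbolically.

Assume L is regular. Let p be the pumping length given by the pumping lemma.
Take w = a^p b a^p, a palindrome of length 2p+1 ≥ p.
By the pumping lemma, w = xyz with |xy| ≤ p and |y| ≥ 1.
The first p characters of w are a's, so xy (and hence y) consists only of a's. Write y = a^k, 1 ≤ k ≤ p.
Pump with i = 2: xy^2z = a^{p+k} b a^p. Its reverse is a^p b a^{p+k}, which differs from xy^2z since k ≥ 1. So xy^2z is not a palindrome and xy^2z ∉ L.
Contradiction. Therefore L is not regular.

a^{p+k} b a^p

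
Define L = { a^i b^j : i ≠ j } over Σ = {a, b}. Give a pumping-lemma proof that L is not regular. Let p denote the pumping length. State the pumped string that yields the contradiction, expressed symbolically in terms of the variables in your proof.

Assume L is regular. Let p be the pumping length given by the pumping lemma.
Choose w = a^p b^{p+p!}. Since p ≠ p+p!, w ∈ L; and |w| ≥ p.
The pumping lemma gives a decomposition w = xyz where |xy| ≤ p and |y| > 0.
Since the first p symbols of w are all a's and |xy| ≤ p, y lies entirely in the leading a-block: y = a^k for some k with 1 ≤ k ≤ p.
Since 1 ≤ k ≤ p, k divides p!; set t = 1 + p!/k. Then xy^t z has p + (p!/k)·k = p + p! copies of a. Now the a-count equals the b-count, so i ≠ j fails. So xy^t z = a^{p+p!} b^{p+p!} ∉ L.
This is a contradiction; hence L is not regular.

a^{p+p!} b^{p+p!}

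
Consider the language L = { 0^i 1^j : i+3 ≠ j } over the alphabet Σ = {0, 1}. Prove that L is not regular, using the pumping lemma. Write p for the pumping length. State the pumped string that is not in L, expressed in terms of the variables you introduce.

Toward a contradiction, assume L is regular with pumping length p.
Choose w = 0^p 1^{p+p!+3}. Since p ≠ (p+p!+3)-3 = p+p!, w ∈ L; and |w| ≥ p.
Write w = xyz as guaranteed by the lemma, with |xy| ≤ p and y is nonempty.
Because |xy| ≤ p and w begins with p copies of 0, we have y = 0^k with 1 ≤ k ≤ p.
Since 1 ≤ k ≤ p, k divides p!; set t = 1 + p!/k. Then xy^t z has p + (p!/k)·k = p + p! copies of 0. Now the 0-count is p+p! and (1-count)-3 = (p+p!+3)-3 = p+p!, so i+3 ≠ j fails. So xy^t z = 0^{p+p!} 1^{p+p!+3} ∉ L.
Contradiction. Therefore L is not regular.

0^{p+p!} 1^{p+p!+3}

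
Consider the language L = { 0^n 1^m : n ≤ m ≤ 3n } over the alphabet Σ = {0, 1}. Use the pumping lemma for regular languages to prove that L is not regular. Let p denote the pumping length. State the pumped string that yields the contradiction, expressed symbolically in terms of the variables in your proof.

Toward a contradiction, assume L is regular with pumping length p.
Take w = 0^p 1^p ∈ L (since p ≤ p ≤ 3p), with |w| = 2p ≥ p.
By the pumping lemma, w = xyz with |xy| ≤ p and |y| > 0.
Since the first p symbols of w are all 0's and |xy| ≤ p, y lies entirely in the leading 0-block: y = 0^k for some k with 1 ≤ k ≤ p.
Pump with i = 2: xy^2z = 0^{p+k} 1^p. Now n = p+k > p = m, so the condition n ≤ m fails. Thus xy^2z ∉ L.
Contradiction. Therefore L is not regular.

0^{p+k} 1^p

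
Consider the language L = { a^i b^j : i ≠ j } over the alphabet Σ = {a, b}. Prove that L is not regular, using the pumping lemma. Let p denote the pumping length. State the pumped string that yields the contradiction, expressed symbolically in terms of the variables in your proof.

Suppose for contradiction that L is regular, and let p be the pumping length.
Choose w = a^p b^{p+p!}. Since p ≠ p+p!, w ∈ L; and |w| ≥ p.
The pumping lemma gives a decomposition w = xyz where |xy| ≤ p and y is nonempty.
Since the first p symbols of w are all a's and |xy| ≤ p, y lies entirely in the leading a-block: y = a^k for some k with 1 ≤ k ≤ p.
Since 1 ≤ k ≤ p, k divides p!; set t = 1 + p!/k. Then xy^t z has p + (p!/k)·k = p + p! copies of a. Now the a-count equals the b-count, so i ≠ j fails. So xy^t z = a^{p+p!} b^{p+p!} ∉ L.
Contradiction. Therefore L is not regular.

a^{p+p!} b^{p+p!}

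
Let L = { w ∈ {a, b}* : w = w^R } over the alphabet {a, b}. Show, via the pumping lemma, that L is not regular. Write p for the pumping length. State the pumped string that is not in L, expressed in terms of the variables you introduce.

Assume L is regular. Let p be the pumping length given by the pumping lemma.
Take w = a^p b a^p, a palindrome of length 2p+1 ≥ p.
By the pumping lemma, w = xyz with |xy| ≤ p and y is nonempty.
Because |xy| ≤ p and w begins with p copies of a, we have y = a^k with 1 ≤ k ≤ p.
Pump with i = 2: xy^2z = a^{p+k} b a^p. Its reverse is a^p b a^{p+k}, which differs from xy^2z since k ≥ 1. So xy^2z is not a palindrome and xy^2z ∉ L.
Contradiction. Therefore L is not regular.

a^{p+k} b a^p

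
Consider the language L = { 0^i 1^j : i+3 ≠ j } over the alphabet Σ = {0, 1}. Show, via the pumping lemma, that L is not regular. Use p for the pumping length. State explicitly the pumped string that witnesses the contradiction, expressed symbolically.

Suppose for contradiction that L is regular, and let p be the pumping length.
Choose w = 0^p 1^{p+p!+3}. Since p ≠ (p+p!+3)-3 = p+p!, w ∈ L; and |w| ≥ p.
Write w = xyz as guaranteed by the lemma, with |xy| ≤ p and y is nonempty.
The first p characters of w are 0's, so xy (and hence y) consists only of 0's. Write y = 0^k, 1 ≤ k ≤ p.
Since 1 ≤ k ≤ p, k divides p!; set t = 1 + p!/k. Then xy^t z has p + (p!/k)·k = p + p! copies of 0. Now the 0-count is p+p! and (1-count)-3 = (p+p!+3)-3 = p+p!, so i+3 ≠ j fails. So xy^t z = 0^{p+p!} 1^{p+p!+3} ∉ L.
This is a contradiction; hence L is not regular.

0^{p+p!} 1^{p+p!+3}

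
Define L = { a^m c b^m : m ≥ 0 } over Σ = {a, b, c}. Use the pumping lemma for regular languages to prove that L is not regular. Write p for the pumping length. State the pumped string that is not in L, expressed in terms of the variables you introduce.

a^{p+k} c b^p

Assume L is regular; let p be its pumping constant.
Take w = a^p c b^p ∈ L with |w| = 2p+1 ≥ p.
Write w = xyz as guaranteed by the lemma, with |xy| ≤ p and y is nonempty.
The first p characters of w are a's, so xy (and hence y) consists only of a's. Write y = a^k, 1 ≤ k ≤ p.
Pump with i = 2: xy^2z = a^{p+k} c b^p, which would require p+k = p. But k ≥ 1, so xy^2z ∉ L.
Contradiction. Therefore L is not regular.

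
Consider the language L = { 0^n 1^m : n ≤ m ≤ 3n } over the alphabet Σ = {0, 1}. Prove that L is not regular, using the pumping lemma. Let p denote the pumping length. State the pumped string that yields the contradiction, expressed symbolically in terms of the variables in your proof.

0^{p+k} 1^p

Assume L is regular. Let p be the pumping length given by the pumping lemma.
Take w = 0^p 1^p ∈ L (since p ≤ p ≤ 3p), with |w| = 2p ≥ p.
Write w = xyz as guaranteed by the lemma, with |xy| ≤ p and |y| > 0.
The first p characters of w are 0's, so xy (and hence y) consists only of 0's. Write y = 0^k, 1 ≤ k ≤ p.
Pump with i = 2: xy^2z = 0^{p+k} 1^p. Now n = p+k > p = m, so the condition n ≤ m fails. Thus xy^2z ∉ L.
This contradicts the pumping lemma, so L is not regular.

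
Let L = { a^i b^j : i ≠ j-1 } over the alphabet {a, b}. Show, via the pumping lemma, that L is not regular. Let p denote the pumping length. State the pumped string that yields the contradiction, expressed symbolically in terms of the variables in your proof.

Assume L is regular; let p be its pumping constant.
Choose w = a^p b^{p+p!+1}. Since p ≠ (p+p!+1)-1 = p+p!, w ∈ L; and |w| ≥ p.
By the pumping lemma, w = xyz with |xy| ≤ p and |y| > 0.
Because |xy| ≤ p and w begins with p copies of a, we have y = a^k with 1 ≤ k ≤ p.
Since 1 ≤ k ≤ p, k divides p!; set t = 1 + p!/k. Then xy^t z has p + (p!/k)·k = p + p! copies of a. Now the a-count is p+p! and (b-count)-1 = (p+p!+1)-1 = p+p!, so i ≠ j-1 fails. So xy^t z = a^{p+p!} b^{p+p!+1} ∉ L.
This is a contradiction; hence L is not regular.

a^{p+p!} b^{p+p!+1}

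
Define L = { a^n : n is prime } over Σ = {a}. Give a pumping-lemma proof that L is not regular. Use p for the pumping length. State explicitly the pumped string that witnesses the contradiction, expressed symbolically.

Toward a contradiction, assume L is regular with pumping length p.
Let q be a prime with q ≥ p+2 (infinitely many primes exist), and take w = a^q ∈ L with |w| = q ≥ p.
The pumping lemma gives a decomposition w = xyz where |xy| ≤ p and |y| ≥ 1.
Then y = a^k for some k with 1 ≤ k ≤ p.
Since 1 ≤ k ≤ p, |xz| = q-k. Pump with i = q+1: |xy^{q+1}z| = (q-k)+(q+1)k = q+qk = q(1+k), which is composite (both factors ≥ 2). So xy^{q+1}z = a^{q(1+k)} ∉ L.
This contradicts the pumping lemma, so L is not regular.

a^{q(1+k)}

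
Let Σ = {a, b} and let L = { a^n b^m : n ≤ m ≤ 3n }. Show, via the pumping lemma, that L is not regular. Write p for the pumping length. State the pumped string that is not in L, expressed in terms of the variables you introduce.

a^{p+k} b^p

Assume L is regular; let p be its pumping constant.
Take w = a^p b^p ∈ L (since p ≤ p ≤ 3p), with |w| = 2p ≥ p.
Write w = xyz as guaranteed by the lemma, with |xy| ≤ p and y is nonempty.
Because |xy| ≤ p and w begins with p copies of a, we have y = a^k with 1 ≤ k ≤ p.
Pump with i = 2: xy^2z = a^{p+k} b^p. Now n = p+k > p = m, so the condition n ≤ m fails. Thus xy^2z ∉ L.
Contradiction. Therefore L is not regular.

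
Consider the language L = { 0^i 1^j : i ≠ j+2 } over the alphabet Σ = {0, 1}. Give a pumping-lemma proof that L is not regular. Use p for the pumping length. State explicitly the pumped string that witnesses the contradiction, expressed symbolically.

0^{p+p!} 1^{p+p!-2}

Suppose for contradiction that L is regular, and let p be the pumping length.
Choose w = 0^p 1^{p+p!-2}. Since p ≠ (p+p!-2)+2 = p+p!, w ∈ L; and |w| ≥ p.
By the pumping lemma, w = xyz with |xy| ≤ p and y is nonempty.
The first p characters of w are 0's, so xy (and hence y) consists only of 0's. Write y = 0^k, 1 ≤ k ≤ p.
Since 1 ≤ k ≤ p, k divides p!; set t = 1 + p!/k. Then xy^t z has p + (p!/k)·k = p + p! copies of 0. Now the 0-count is p+p! and (1-count)+2 = (p+p!-2)+2 = p+p!, so i ≠ j+2 fails. So xy^t z = 0^{p+p!} 1^{p+p!-2} ∉ L.
This contradicts the pumping lemma, so L is not regular.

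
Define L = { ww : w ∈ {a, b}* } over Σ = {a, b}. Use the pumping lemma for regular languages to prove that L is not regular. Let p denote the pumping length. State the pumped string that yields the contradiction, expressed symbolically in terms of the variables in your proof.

Toward a contradiction, assume L is regular with pumping length p.
Take w = a^p b^p a^p b^p = uu where u = a^pb^p; then w ∈ L and |w| = 4p ≥ p.
The pumping lemma gives a decomposition w = xyz where |xy| ≤ p and y is nonempty.
The first p characters of w are a's, so xy (and hence y) consists only of a's. Write y = a^k, 1 ≤ k ≤ p.
Pump with i = 2: xy^2z = a^{p+k} b^p a^p b^p, of length 4p+k. Suppose this equals vv. The string starts with a and ends with b, so v does too; thus the boundary between the two copies of v is a b→a transition. There is exactly one such transition, at position 2p+k, so |v| = 2p+k and |vv| = 4p+2k ≠ 4p+k since k ≥ 1. So xy^2z ∉ L.
Contradiction. Therefore L is not regular.

a^{p+k} b^p a^p b^p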